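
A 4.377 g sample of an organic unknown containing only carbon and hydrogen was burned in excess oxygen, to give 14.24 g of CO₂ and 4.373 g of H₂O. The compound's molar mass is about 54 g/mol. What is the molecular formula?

C4H6

mol C = 14.24 g CO₂ ÷ 44.009 g/mol = 0.32357 mol
mol H = 2 × 4.373 g H₂O ÷ 18.015 g/mol = 0.48548 mol
Divide by the smallest (0.32357 mol): C 1.000, H 1.500
Multiplying each by 2 gives whole numbers: C 2.00, H 3.00
Empirical formula: C2H3
Empirical-formula mass = 27.05 g/mol; 54 ÷ 27.05 ≈ 2, so the molecular formula is C4H6.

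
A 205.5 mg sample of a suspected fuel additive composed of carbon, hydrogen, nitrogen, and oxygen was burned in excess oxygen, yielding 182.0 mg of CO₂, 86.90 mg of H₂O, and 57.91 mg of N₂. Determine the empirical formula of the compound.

mol C = 0.1820 g CO₂ ÷ 44.009 g/mol = 0.0041355 mol
mol H = 2 × 0.08690 g H₂O ÷ 18.015 g/mol = 0.0096475 mol
mol N = 2 × 0.05791 g N₂ ÷ 28.014 g/mol = 0.0041344 mol
mass O = 0.2055 − (0.049672 + 0.0097247 + 0.057910) = 0.088194 g → mol O = 0.088194 ÷ 15.999 = 0.0055124 mol
Divide by the smallest (0.0041344 mol): C 1.000, H 2.333, N 1.000, O 1.333
Multiplying each by 3 gives whole numbers: C 3.00, H 7.00, N 3.00, O 4.00

C3H7N3O4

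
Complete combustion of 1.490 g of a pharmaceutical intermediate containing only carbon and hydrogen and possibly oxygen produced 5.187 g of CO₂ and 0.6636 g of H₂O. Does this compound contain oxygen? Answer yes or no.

mol C = 5.187 g CO₂ ÷ 44.009 g/mol = 0.11786 mol
mol H = 2 × 0.6636 g H₂O ÷ 18.015 g/mol = 0.073672 mol
C and H together account for 1.4899 g — essentially the entire 1.490 g sample — so the compound contains no oxygen.

no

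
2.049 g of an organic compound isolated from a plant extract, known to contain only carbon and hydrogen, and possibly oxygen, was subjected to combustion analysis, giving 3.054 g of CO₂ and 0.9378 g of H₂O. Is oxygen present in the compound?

mol C = 3.054 g CO₂ ÷ 44.009 g/mol = 0.069395 mol
mol H = 2 × 0.9378 g H₂O ÷ 18.015 g/mol = 0.10411 mol
C and H account for only 0.93845 g of the 2.049 g sample; the remaining 1.1106 g must be oxygen.

yes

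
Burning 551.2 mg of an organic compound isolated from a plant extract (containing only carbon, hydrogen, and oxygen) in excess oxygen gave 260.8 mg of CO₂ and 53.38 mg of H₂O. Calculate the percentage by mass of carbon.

12.91%

mol C = 0.2608 g CO₂ ÷ 44.009 g/mol = 0.0059261 mol
mol H = 2 × 0.05338 g H₂O ÷ 18.015 g/mol = 0.0059262 mol
mass O = 0.5512 − (0.071178 + 0.0059736) = 0.47405 g → mol O = 0.47405 ÷ 15.999 = 0.029630 mol
mass % C = 0.071178 g ÷ 0.5512 g × 100%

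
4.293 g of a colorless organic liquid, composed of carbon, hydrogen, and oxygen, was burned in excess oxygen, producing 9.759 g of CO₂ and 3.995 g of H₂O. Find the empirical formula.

mol C = 9.759 g CO₂ ÷ 44.009 g/mol = 0.22175 mol
mol H = 2 × 3.995 g H₂O ÷ 18.015 g/mol = 0.44352 mol
mass O = 4.293 − (2.6634 + 0.44707) = 1.1825 g → mol O = 1.1825 ÷ 15.999 = 0.073910 mol
Divide by the smallest (0.073910 mol): C 3.000, H 6.001, O 1.000

C3H6O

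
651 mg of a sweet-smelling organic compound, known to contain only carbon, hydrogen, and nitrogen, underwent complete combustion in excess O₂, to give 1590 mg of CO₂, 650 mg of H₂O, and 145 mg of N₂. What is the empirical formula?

mol C = 1.59 g CO₂ ÷ 44.009 g/mol = 0.03613 mol
mol H = 2 × 0.650 g H₂O ÷ 18.015 g/mol = 0.07216 mol
mol N = 2 × 0.145 g N₂ ÷ 28.014 g/mol = 0.01035 mol
Divide by the smallest (0.01035 mol): C 3.490, H 6.971, N 1.000
Multiplying each by 2 gives whole numbers: C 6.98, H 13.94, N 2.00

C7H14N2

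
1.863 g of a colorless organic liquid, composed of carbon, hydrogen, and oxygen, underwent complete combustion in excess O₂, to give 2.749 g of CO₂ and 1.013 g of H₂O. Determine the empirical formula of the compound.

C5H9O5

mol C = 2.749 g CO₂ ÷ 44.009 g/mol = 0.062464 mol
mol H = 2 × 1.013 g H₂O ÷ 18.015 g/mol = 0.11246 mol
mass O = 1.863 − (0.75026 + 0.11336) = 0.99938 g → mol O = 0.99938 ÷ 15.999 = 0.062465 mol
Divide by the smallest (0.062464 mol): C 1.000, H 1.800, O 1.000
Multiplying each by 5 gives whole numbers: C 5.00, H 9.00, O 5.00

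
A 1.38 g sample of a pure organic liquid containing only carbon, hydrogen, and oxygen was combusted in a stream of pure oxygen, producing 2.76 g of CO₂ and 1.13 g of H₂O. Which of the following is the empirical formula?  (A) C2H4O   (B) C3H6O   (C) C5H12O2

mol C = 2.76 g CO₂ ÷ 44.009 g/mol = 0.06271 mol
mol H = 2 × 1.13 g H₂O ÷ 18.015 g/mol = 0.1255 mol
mass O = 1.38 − (0.7533 + 0.1265) = 0.5003 g → mol O = 0.5003 ÷ 15.999 = 0.03127 mol
Divide by the smallest (0.03127 mol): C 2.006, H 4.012, O 1.000

(A) C2H4O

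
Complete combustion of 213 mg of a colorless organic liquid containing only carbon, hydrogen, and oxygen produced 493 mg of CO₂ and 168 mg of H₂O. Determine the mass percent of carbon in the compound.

mol C = 0.493 g CO₂ ÷ 44.009 g/mol = 0.01120 mol
mol H = 2 × 0.168 g H₂O ÷ 18.015 g/mol = 0.01865 mol
mass O = 0.213 − (0.1346 + 0.01880) = 0.05965 g → mol O = 0.05965 ÷ 15.999 = 0.003728 mol
mass % C = 0.1346 g ÷ 0.213 g × 100%

63.2%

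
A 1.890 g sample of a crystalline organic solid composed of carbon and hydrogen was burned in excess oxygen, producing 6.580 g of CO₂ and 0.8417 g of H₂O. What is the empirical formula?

C8H5

mol C = 6.580 g CO₂ ÷ 44.009 g/mol = 0.14951 mol
mol H = 2 × 0.8417 g H₂O ÷ 18.015 g/mol = 0.093444 mol
Divide by the smallest (0.093444 mol): C 1.600, H 1.000
Multiplying each by 5 gives whole numbers: C 8.00, H 5.00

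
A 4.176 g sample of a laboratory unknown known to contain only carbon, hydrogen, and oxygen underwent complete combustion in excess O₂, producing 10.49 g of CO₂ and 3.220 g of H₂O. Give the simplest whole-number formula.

C4H6O

mol C = 10.49 g CO₂ ÷ 44.009 g/mol = 0.23836 mol
mol H = 2 × 3.220 g H₂O ÷ 18.015 g/mol = 0.35748 mol
mass O = 4.176 − (2.8629 + 0.36034) = 0.95271 g → mol O = 0.95271 ÷ 15.999 = 0.059548 mol
Divide by the smallest (0.059548 mol): C 4.003, H 6.003, O 1.000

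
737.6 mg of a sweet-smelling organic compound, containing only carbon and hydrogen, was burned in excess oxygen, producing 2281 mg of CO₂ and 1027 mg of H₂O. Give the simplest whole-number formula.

C5H11

mol C = 2.281 g CO₂ ÷ 44.009 g/mol = 0.051830 mol
mol H = 2 × 1.027 g H₂O ÷ 18.015 g/mol = 0.11402 mol
Divide by the smallest (0.051830 mol): C 1.000, H 2.200
Multiplying each by 5 gives whole numbers: C 5.00, H 11.00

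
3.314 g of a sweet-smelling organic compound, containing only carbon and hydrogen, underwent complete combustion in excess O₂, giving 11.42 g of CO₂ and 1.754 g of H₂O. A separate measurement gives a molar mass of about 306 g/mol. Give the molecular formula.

mol C = 11.42 g CO₂ ÷ 44.009 g/mol = 0.25949 mol
mol H = 2 × 1.754 g H₂O ÷ 18.015 g/mol = 0.19473 mol
Divide by the smallest (0.19473 mol): C 1.333, H 1.000
Multiplying each by 3 gives whole numbers: C 4.00, H 3.00
Empirical formula: C4H3
Empirical-formula mass = 51.07 g/mol; 306 ÷ 51.07 ≈ 6, so the molecular formula is C24H18.

C24H18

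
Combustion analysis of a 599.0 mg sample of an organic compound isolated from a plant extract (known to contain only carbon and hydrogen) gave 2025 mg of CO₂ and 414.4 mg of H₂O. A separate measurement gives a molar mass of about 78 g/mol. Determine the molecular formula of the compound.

C6H6

mol C = 2.025 g CO₂ ÷ 44.009 g/mol = 0.046013 mol
mol H = 2 × 0.4144 g H₂O ÷ 18.015 g/mol = 0.046006 mol
Divide by the smallest (0.046006 mol): C 1.000, H 1.000
Empirical formula: CH
Empirical-formula mass = 13.02 g/mol; 78 ÷ 13.02 ≈ 6, so the molecular formula is C6H6.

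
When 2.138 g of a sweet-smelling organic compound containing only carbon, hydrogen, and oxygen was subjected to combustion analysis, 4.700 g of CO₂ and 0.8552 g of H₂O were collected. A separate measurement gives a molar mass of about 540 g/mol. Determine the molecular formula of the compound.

mol C = 4.700 g CO₂ ÷ 44.009 g/mol = 0.10680 mol
mol H = 2 × 0.8552 g H₂O ÷ 18.015 g/mol = 0.094943 mol
mass O = 2.138 − (1.2827 + 0.095703) = 0.75957 g → mol O = 0.75957 ÷ 15.999 = 0.047476 mol
Divide by the smallest (0.047476 mol): C 2.249, H 2.000, O 1.000
Multiplying each by 4 gives whole numbers: C 9.00, H 8.00, O 4.00
Empirical formula: C9H8O4
Empirical-formula mass = 180.16 g/mol; 540 ÷ 180.16 ≈ 3, so the molecular formula is C27H24O12.

C27H24O12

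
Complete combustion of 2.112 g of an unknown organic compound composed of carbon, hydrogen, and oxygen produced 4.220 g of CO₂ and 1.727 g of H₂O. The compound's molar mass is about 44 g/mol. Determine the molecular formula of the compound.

mol C = 4.220 g CO₂ ÷ 44.009 g/mol = 0.095889 mol
mol H = 2 × 1.727 g H₂O ÷ 18.015 g/mol = 0.19173 mol
mass O = 2.112 − (1.1517 + 0.19326) = 0.76701 g → mol O = 0.76701 ÷ 15.999 = 0.047941 mol
Divide by the smallest (0.047941 mol): C 2.000, H 3.999, O 1.000
Empirical formula: C2H4O
Empirical-formula mass = 44.05 g/mol; 44 ÷ 44.05 ≈ 1, so the molecular formula is C2H4O.

C2H4O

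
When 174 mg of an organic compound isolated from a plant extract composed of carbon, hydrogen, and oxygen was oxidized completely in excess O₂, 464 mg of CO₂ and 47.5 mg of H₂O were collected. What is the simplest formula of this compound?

C4H2O

mol C = 0.464 g CO₂ ÷ 44.009 g/mol = 0.01054 mol
mol H = 2 × 0.0475 g H₂O ÷ 18.015 g/mol = 0.005273 mol
mass O = 0.174 − (0.1266 + 0.005316) = 0.04205 g → mol O = 0.04205 ÷ 15.999 = 0.002628 mol
Divide by the smallest (0.002628 mol): C 4.012, H 2.006, O 1.000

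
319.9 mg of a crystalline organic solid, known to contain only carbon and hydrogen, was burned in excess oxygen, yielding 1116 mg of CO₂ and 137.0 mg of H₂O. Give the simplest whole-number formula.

mol C = 1.116 g CO₂ ÷ 44.009 g/mol = 0.025358 mol
mol H = 2 × 0.1370 g H₂O ÷ 18.015 g/mol = 0.015210 mol
Divide by the smallest (0.015210 mol): C 1.667, H 1.000
Multiplying each by 3 gives whole numbers: C 5.00, H 3.00

C5H3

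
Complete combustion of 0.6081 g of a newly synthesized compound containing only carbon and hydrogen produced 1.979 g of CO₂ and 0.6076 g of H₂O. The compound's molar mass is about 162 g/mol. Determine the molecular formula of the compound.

mol C = 1.979 g CO₂ ÷ 44.009 g/mol = 0.044968 mol
mol H = 2 × 0.6076 g H₂O ÷ 18.015 g/mol = 0.067455 mol
Divide by the smallest (0.044968 mol): C 1.000, H 1.500
Multiplying each by 2 gives whole numbers: C 2.00, H 3.00
Empirical formula: C2H3
Empirical-formula mass = 27.05 g/mol; 162 ÷ 27.05 ≈ 6, so the molecular formula is C12H18.

C12H18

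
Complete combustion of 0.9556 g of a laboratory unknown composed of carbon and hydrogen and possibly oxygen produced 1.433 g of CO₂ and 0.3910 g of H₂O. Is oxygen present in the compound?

mol C = 1.433 g CO₂ ÷ 44.009 g/mol = 0.032562 mol
mol H = 2 × 0.3910 g H₂O ÷ 18.015 g/mol = 0.043408 mol
C and H account for only 0.43485 g of the 0.9556 g sample; the remaining 0.52075 g must be oxygen.

yes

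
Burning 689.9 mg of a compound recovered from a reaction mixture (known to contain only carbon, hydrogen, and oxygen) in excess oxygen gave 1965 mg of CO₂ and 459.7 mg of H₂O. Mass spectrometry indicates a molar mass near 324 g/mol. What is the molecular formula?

mol C = 1.965 g CO₂ ÷ 44.009 g/mol = 0.044650 mol
mol H = 2 × 0.4597 g H₂O ÷ 18.015 g/mol = 0.051035 mol
mass O = 0.6899 − (0.53629 + 0.051444) = 0.10217 g → mol O = 0.10217 ÷ 15.999 = 0.0063858 mol
Divide by the smallest (0.0063858 mol): C 6.992, H 7.992, O 1.000
Empirical formula: C7H8O
Empirical-formula mass = 108.14 g/mol; 324 ÷ 108.14 ≈ 3, so the molecular formula is C21H24O3.

C21H24O3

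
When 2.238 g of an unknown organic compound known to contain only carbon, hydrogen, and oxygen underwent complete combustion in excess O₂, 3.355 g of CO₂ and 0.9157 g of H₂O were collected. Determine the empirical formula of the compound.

mol C = 3.355 g CO₂ ÷ 44.009 g/mol = 0.076234 mol
mol H = 2 × 0.9157 g H₂O ÷ 18.015 g/mol = 0.10166 mol
mass O = 2.238 − (0.91565 + 0.10247) = 1.2199 g → mol O = 1.2199 ÷ 15.999 = 0.076247 mol
Divide by the smallest (0.076234 mol): C 1.000, H 1.334, O 1.000
Multiplying each by 3 gives whole numbers: C 3.00, H 4.00, O 3.00

C3H4O3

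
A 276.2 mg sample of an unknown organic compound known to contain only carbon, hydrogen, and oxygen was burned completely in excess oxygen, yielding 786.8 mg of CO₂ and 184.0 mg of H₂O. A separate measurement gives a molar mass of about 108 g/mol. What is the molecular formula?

mol C = 0.7868 g CO₂ ÷ 44.009 g/mol = 0.017878 mol
mol H = 2 × 0.1840 g H₂O ÷ 18.015 g/mol = 0.020427 mol
mass O = 0.2762 − (0.21473 + 0.020591) = 0.040875 g → mol O = 0.040875 ÷ 15.999 = 0.0025548 mol
Divide by the smallest (0.0025548 mol): C 6.998, H 7.996, O 1.000
Empirical formula: C7H8O
Empirical-formula mass = 108.14 g/mol; 108 ÷ 108.14 ≈ 1, so the molecular formula is C7H8O.

C7H8O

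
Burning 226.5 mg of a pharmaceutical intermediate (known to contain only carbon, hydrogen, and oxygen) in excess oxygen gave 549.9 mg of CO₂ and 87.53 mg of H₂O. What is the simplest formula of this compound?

mol C = 0.5499 g CO₂ ÷ 44.009 g/mol = 0.012495 mol
mol H = 2 × 0.08753 g H₂O ÷ 18.015 g/mol = 0.0097175 mol
mass O = 0.2265 − (0.15008 + 0.0097952) = 0.066625 g → mol O = 0.066625 ÷ 15.999 = 0.0041643 mol
Divide by the smallest (0.0041643 mol): C 3.001, H 2.333, O 1.000
Multiplying each by 3 gives whole numbers: C 9.00, H 7.00, O 3.00

C9H7O3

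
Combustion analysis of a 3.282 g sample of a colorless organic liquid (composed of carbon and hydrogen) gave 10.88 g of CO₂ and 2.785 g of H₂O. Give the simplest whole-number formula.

C4H5

mol C = 10.88 g CO₂ ÷ 44.009 g/mol = 0.24722 mol
mol H = 2 × 2.785 g H₂O ÷ 18.015 g/mol = 0.30919 mol
Divide by the smallest (0.24722 mol): C 1.000, H 1.251
Multiplying each by 4 gives whole numbers: C 4.00, H 5.00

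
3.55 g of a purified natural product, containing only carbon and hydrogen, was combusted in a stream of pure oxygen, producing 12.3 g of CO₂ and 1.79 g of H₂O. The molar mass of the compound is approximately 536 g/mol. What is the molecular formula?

C42H30

mol C = 12.3 g CO₂ ÷ 44.009 g/mol = 0.2795 mol
mol H = 2 × 1.79 g H₂O ÷ 18.015 g/mol = 0.1987 mol
Divide by the smallest (0.1987 mol): C 1.406, H 1.000
Multiplying each by 5 gives whole numbers: C 7.03, H 5.00
Empirical formula: C7H5
Empirical-formula mass = 89.12 g/mol; 536 ÷ 89.12 ≈ 6, so the molecular formula is C42H30.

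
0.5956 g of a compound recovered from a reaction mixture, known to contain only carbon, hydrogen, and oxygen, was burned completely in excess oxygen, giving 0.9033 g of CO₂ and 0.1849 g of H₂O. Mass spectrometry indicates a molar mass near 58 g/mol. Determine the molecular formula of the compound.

C2H2O2

mol C = 0.9033 g CO₂ ÷ 44.009 g/mol = 0.020525 mol
mol H = 2 × 0.1849 g H₂O ÷ 18.015 g/mol = 0.020527 mol
mass O = 0.5956 − (0.24653 + 0.020692) = 0.32838 g → mol O = 0.32838 ÷ 15.999 = 0.020525 mol
Divide by the smallest (0.020525 mol): C 1.000, H 1.000, O 1.000
Empirical formula: CHO
Empirical-formula mass = 29.02 g/mol; 58 ÷ 29.02 ≈ 2, so the molecular formula is C2H2O2.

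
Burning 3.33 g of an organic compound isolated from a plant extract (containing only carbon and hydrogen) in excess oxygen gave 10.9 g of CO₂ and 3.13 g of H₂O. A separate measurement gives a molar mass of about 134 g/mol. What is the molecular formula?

C10H14

mol C = 10.9 g CO₂ ÷ 44.009 g/mol = 0.2477 mol
mol H = 2 × 3.13 g H₂O ÷ 18.015 g/mol = 0.3475 mol
Divide by the smallest (0.2477 mol): C 1.000, H 1.403
Multiplying each by 5 gives whole numbers: C 5.00, H 7.01
Empirical formula: C5H7
Empirical-formula mass = 67.11 g/mol; 134 ÷ 67.11 ≈ 2, so the molecular formula is C10H14.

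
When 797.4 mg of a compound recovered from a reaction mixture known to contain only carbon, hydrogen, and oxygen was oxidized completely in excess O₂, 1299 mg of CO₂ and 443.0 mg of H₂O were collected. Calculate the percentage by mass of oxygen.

49.32%

mol C = 1.299 g CO₂ ÷ 44.009 g/mol = 0.029517 mol
mol H = 2 × 0.4430 g H₂O ÷ 18.015 g/mol = 0.049181 mol
mass O = 0.7974 − (0.35452 + 0.049575) = 0.39330 g → mol O = 0.39330 ÷ 15.999 = 0.024583 mol
mass % O = 0.39330 g ÷ 0.7974 g × 100%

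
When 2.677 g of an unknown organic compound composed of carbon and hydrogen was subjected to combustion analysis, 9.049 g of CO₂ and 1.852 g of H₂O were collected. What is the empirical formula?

mol C = 9.049 g CO₂ ÷ 44.009 g/mol = 0.20562 mol
mol H = 2 × 1.852 g H₂O ÷ 18.015 g/mol = 0.20561 mol
Divide by the smallest (0.20561 mol): C 1.000, H 1.000

CH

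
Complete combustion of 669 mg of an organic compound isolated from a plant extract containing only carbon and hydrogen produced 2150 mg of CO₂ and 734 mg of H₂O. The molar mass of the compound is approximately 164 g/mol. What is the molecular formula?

mol C = 2.15 g CO₂ ÷ 44.009 g/mol = 0.04885 mol
mol H = 2 × 0.734 g H₂O ÷ 18.015 g/mol = 0.08149 mol
Divide by the smallest (0.04885 mol): C 1.000, H 1.668
Multiplying each by 3 gives whole numbers: C 3.00, H 5.00
Empirical formula: C3H5
Empirical-formula mass = 41.07 g/mol; 164 ÷ 41.07 ≈ 4, so the molecular formula is C12H20.

C12H20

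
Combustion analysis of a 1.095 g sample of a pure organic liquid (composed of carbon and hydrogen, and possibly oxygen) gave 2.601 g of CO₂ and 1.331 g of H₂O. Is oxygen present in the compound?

mol C = 2.601 g CO₂ ÷ 44.009 g/mol = 0.059102 mol
mol H = 2 × 1.331 g H₂O ÷ 18.015 g/mol = 0.14777 mol
C and H account for only 0.85882 g of the 1.095 g sample; the remaining 0.23618 g must be oxygen.

yes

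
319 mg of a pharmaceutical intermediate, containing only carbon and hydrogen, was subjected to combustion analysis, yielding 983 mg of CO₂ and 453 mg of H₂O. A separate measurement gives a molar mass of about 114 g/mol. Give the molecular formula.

C8H18

mol C = 0.983 g CO₂ ÷ 44.009 g/mol = 0.02234 mol
mol H = 2 × 0.453 g H₂O ÷ 18.015 g/mol = 0.05029 mol
Divide by the smallest (0.02234 mol): C 1.000, H 2.252
Multiplying each by 4 gives whole numbers: C 4.00, H 9.01
Empirical formula: C4H9
Empirical-formula mass = 57.12 g/mol; 114 ÷ 57.12 ≈ 2, so the molecular formula is C8H18.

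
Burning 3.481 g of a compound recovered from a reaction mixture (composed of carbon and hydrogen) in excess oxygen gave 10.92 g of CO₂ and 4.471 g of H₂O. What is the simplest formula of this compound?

mol C = 10.92 g CO₂ ÷ 44.009 g/mol = 0.24813 mol
mol H = 2 × 4.471 g H₂O ÷ 18.015 g/mol = 0.49636 mol
Divide by the smallest (0.24813 mol): C 1.000, H 2.000

CH2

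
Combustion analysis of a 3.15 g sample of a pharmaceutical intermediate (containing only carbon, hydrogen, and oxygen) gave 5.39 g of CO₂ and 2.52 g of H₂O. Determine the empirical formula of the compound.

mol C = 5.39 g CO₂ ÷ 44.009 g/mol = 0.1225 mol
mol H = 2 × 2.52 g H₂O ÷ 18.015 g/mol = 0.2798 mol
mass O = 3.15 − (1.471 + 0.2820) = 1.397 g → mol O = 1.397 ÷ 15.999 = 0.08731 mol
Divide by the smallest (0.08731 mol): C 1.403, H 3.204, O 1.000
Multiplying each by 5 gives whole numbers: C 7.01, H 16.02, O 5.00

C7H16O5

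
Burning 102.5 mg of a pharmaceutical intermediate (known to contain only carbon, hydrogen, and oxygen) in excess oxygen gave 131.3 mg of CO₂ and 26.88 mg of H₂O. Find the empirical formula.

C3H3O4

mol C = 0.1313 g CO₂ ÷ 44.009 g/mol = 0.0029835 mol
mol H = 2 × 0.02688 g H₂O ÷ 18.015 g/mol = 0.0029842 mol
mass O = 0.1025 − (0.035835 + 0.0030081) = 0.063657 g → mol O = 0.063657 ÷ 15.999 = 0.0039788 mol
Divide by the smallest (0.0029835 mol): C 1.000, H 1.000, O 1.334
Multiplying each by 3 gives whole numbers: C 3.00, H 3.00, O 4.00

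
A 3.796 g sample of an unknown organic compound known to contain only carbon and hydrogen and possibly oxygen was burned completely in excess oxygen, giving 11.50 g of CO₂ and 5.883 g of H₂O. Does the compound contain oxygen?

mol C = 11.50 g CO₂ ÷ 44.009 g/mol = 0.26131 mol
mol H = 2 × 5.883 g H₂O ÷ 18.015 g/mol = 0.65312 mol
C and H together account for 3.7969 g — essentially the entire 3.796 g sample — so the compound contains no oxygen.

no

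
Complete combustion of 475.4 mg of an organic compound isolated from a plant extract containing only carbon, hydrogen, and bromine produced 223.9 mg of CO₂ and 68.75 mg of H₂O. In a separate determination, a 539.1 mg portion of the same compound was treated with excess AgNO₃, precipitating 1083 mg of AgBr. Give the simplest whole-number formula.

C2H3Br2

mol C = 0.2239 g CO₂ ÷ 44.009 g/mol = 0.0050876 mol
mol H = 2 × 0.06875 g H₂O ÷ 18.015 g/mol = 0.0076325 mol
From the AgBr data: mol Br per gram of compound = (1.083 ÷ 187.772) ÷ 0.5391 = 0.010699 mol/g, so in the 0.4754 g combustion sample mol Br = 0.0050861 mol
Divide by the smallest (0.0050861 mol): C 1.000, H 1.501, Br 1.000
Multiplying each by 2 gives whole numbers: C 2.00, H 3.00, Br 2.00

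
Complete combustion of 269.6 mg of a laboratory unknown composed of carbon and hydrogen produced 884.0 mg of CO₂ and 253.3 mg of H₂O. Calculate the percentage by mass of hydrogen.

10.51%

mol C = 0.8840 g CO₂ ÷ 44.009 g/mol = 0.020087 mol
mol H = 2 × 0.2533 g H₂O ÷ 18.015 g/mol = 0.028121 mol
mass % H = 0.028346 g ÷ 0.2696 g × 100%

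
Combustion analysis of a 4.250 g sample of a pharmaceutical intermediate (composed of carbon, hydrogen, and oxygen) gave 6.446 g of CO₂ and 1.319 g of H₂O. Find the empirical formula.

CHO

mol C = 6.446 g CO₂ ÷ 44.009 g/mol = 0.14647 mol
mol H = 2 × 1.319 g H₂O ÷ 18.015 g/mol = 0.14643 mol
mass O = 4.250 − (1.7593 + 0.14760) = 2.3431 g → mol O = 2.3431 ÷ 15.999 = 0.14646 mol
Divide by the smallest (0.14643 mol): C 1.000, H 1.000, O 1.000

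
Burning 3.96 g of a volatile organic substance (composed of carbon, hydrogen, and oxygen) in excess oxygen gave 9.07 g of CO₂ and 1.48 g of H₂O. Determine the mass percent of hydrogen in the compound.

mol C = 9.07 g CO₂ ÷ 44.009 g/mol = 0.2061 mol
mol H = 2 × 1.48 g H₂O ÷ 18.015 g/mol = 0.1643 mol
mass O = 3.96 − (2.475 + 0.1656) = 1.319 g → mol O = 1.319 ÷ 15.999 = 0.08244 mol
mass % H = 0.1656 g ÷ 3.96 g × 100%

4.2%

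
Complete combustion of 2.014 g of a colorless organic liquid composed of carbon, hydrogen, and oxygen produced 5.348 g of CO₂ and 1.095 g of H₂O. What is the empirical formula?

C9H9O2

mol C = 5.348 g CO₂ ÷ 44.009 g/mol = 0.12152 mol
mol H = 2 × 1.095 g H₂O ÷ 18.015 g/mol = 0.12157 mol
mass O = 2.014 − (1.4596 + 0.12254) = 0.43188 g → mol O = 0.43188 ÷ 15.999 = 0.026994 mol
Divide by the smallest (0.026994 mol): C 4.502, H 4.503, O 1.000
Multiplying each by 2 gives whole numbers: C 9.00, H 9.01, O 2.00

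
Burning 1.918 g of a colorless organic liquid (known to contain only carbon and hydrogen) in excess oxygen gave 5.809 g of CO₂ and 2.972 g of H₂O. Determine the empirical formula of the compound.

C2H5

mol C = 5.809 g CO₂ ÷ 44.009 g/mol = 0.13200 mol
mol H = 2 × 2.972 g H₂O ÷ 18.015 g/mol = 0.32995 mol
Divide by the smallest (0.13200 mol): C 1.000, H 2.500
Multiplying each by 2 gives whole numbers: C 2.00, H 5.00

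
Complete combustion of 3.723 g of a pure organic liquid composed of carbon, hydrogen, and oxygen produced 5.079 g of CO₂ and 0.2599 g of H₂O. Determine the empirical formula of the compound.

mol C = 5.079 g CO₂ ÷ 44.009 g/mol = 0.11541 mol
mol H = 2 × 0.2599 g H₂O ÷ 18.015 g/mol = 0.028854 mol
mass O = 3.723 − (1.3862 + 0.029085) = 2.3077 g → mol O = 2.3077 ÷ 15.999 = 0.14424 mol
Divide by the smallest (0.028854 mol): C 4.000, H 1.000, O 4.999

C4HO5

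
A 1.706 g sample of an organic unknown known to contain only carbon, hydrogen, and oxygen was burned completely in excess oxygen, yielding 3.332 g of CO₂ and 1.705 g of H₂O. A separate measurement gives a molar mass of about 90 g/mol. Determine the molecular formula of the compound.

C4H10O2

mol C = 3.332 g CO₂ ÷ 44.009 g/mol = 0.075712 mol
mol H = 2 × 1.705 g H₂O ÷ 18.015 g/mol = 0.18929 mol
mass O = 1.706 − (0.90937 + 0.19080) = 0.60582 g → mol O = 0.60582 ÷ 15.999 = 0.037866 mol
Divide by the smallest (0.037866 mol): C 1.999, H 4.999, O 1.000
Empirical formula: C2H5O
Empirical-formula mass = 45.06 g/mol; 90 ÷ 45.06 ≈ 2, so the molecular formula is C4H10O2.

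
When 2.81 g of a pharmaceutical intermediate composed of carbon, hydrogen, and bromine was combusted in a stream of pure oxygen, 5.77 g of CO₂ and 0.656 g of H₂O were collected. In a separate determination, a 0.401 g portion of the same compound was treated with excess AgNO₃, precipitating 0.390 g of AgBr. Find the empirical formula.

C9H5Br

mol C = 5.77 g CO₂ ÷ 44.009 g/mol = 0.1311 mol
mol H = 2 × 0.656 g H₂O ÷ 18.015 g/mol = 0.07283 mol
From the AgBr data: mol Br per gram of compound = (0.390 ÷ 187.772) ÷ 0.401 = 0.005180 mol/g, so in the 2.81 g combustion sample mol Br = 0.01455 mol
Divide by the smallest (0.01455 mol): C 9.008, H 5.004, Br 1.000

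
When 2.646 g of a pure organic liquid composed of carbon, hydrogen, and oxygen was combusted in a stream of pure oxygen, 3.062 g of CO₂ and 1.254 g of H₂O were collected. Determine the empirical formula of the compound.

C2H4O3

mol C = 3.062 g CO₂ ÷ 44.009 g/mol = 0.069577 mol
mol H = 2 × 1.254 g H₂O ÷ 18.015 g/mol = 0.13922 mol
mass O = 2.646 − (0.83569 + 0.14033) = 1.6700 g → mol O = 1.6700 ÷ 15.999 = 0.10438 mol
Divide by the smallest (0.069577 mol): C 1.000, H 2.001, O 1.500
Multiplying each by 2 gives whole numbers: C 2.00, H 4.00, O 3.00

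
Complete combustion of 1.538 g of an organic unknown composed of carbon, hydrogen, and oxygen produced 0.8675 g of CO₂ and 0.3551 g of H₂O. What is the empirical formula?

CH2O4

mol C = 0.8675 g CO₂ ÷ 44.009 g/mol = 0.019712 mol
mol H = 2 × 0.3551 g H₂O ÷ 18.015 g/mol = 0.039423 mol
mass O = 1.538 − (0.23676 + 0.039738) = 1.2615 g → mol O = 1.2615 ÷ 15.999 = 0.078849 mol
Divide by the smallest (0.019712 mol): C 1.000, H 2.000, O 4.000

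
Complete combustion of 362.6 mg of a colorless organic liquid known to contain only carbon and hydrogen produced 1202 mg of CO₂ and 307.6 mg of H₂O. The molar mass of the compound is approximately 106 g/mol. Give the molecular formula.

mol C = 1.202 g CO₂ ÷ 44.009 g/mol = 0.027313 mol
mol H = 2 × 0.3076 g H₂O ÷ 18.015 g/mol = 0.034149 mol
Divide by the smallest (0.027313 mol): C 1.000, H 1.250
Multiplying each by 4 gives whole numbers: C 4.00, H 5.00
Empirical formula: C4H5
Empirical-formula mass = 53.08 g/mol; 106 ÷ 53.08 ≈ 2, so the molecular formula is C8H10.

C8H10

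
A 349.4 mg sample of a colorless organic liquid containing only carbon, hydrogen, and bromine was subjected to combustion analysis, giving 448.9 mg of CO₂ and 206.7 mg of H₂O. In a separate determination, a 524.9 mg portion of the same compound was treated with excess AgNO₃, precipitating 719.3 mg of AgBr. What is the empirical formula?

mol C = 0.4489 g CO₂ ÷ 44.009 g/mol = 0.010200 mol
mol H = 2 × 0.2067 g H₂O ÷ 18.015 g/mol = 0.022948 mol
From the AgBr data: mol Br per gram of compound = (0.7193 ÷ 187.772) ÷ 0.5249 = 0.0072980 mol/g, so in the 0.3494 g combustion sample mol Br = 0.0025499 mol
Divide by the smallest (0.0025499 mol): C 4.000, H 8.999, Br 1.000

C4H9Br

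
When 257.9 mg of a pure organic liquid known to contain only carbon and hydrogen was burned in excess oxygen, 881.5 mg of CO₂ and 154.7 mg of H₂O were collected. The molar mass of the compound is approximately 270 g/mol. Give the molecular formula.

C21H18

mol C = 0.8815 g CO₂ ÷ 44.009 g/mol = 0.020030 mol
mol H = 2 × 0.1547 g H₂O ÷ 18.015 g/mol = 0.017175 mol
Divide by the smallest (0.017175 mol): C 1.166, H 1.000
Multiplying each by 6 gives whole numbers: C 7.00, H 6.00
Empirical formula: C7H6
Empirical-formula mass = 90.12 g/mol; 270 ÷ 90.12 ≈ 3, so the molecular formula is C21H18.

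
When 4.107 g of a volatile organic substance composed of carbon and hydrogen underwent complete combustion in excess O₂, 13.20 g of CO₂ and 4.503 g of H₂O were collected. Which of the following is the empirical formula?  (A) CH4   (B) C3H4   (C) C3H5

(C) C3H5

mol C = 13.20 g CO₂ ÷ 44.009 g/mol = 0.29994 mol
mol H = 2 × 4.503 g H₂O ÷ 18.015 g/mol = 0.49992 mol
Divide by the smallest (0.29994 mol): C 1.000, H 1.667
Multiplying each by 3 gives whole numbers: C 3.00, H 5.00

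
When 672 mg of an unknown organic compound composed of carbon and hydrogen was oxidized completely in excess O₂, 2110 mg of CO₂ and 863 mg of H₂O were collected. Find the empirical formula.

mol C = 2.11 g CO₂ ÷ 44.009 g/mol = 0.04794 mol
mol H = 2 × 0.863 g H₂O ÷ 18.015 g/mol = 0.09581 mol
Divide by the smallest (0.04794 mol): C 1.000, H 1.998

CH2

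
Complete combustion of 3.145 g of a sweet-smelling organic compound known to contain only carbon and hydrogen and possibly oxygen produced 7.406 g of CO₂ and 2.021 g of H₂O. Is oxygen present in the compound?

yes

mol C = 7.406 g CO₂ ÷ 44.009 g/mol = 0.16828 mol
mol H = 2 × 2.021 g H₂O ÷ 18.015 g/mol = 0.22437 mol
C and H account for only 2.2474 g of the 3.145 g sample; the remaining 0.89758 g must be oxygen.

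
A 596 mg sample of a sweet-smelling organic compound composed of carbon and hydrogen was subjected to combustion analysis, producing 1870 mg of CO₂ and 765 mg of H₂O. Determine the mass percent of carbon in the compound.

85.6%

mol C = 1.87 g CO₂ ÷ 44.009 g/mol = 0.04249 mol
mol H = 2 × 0.765 g H₂O ÷ 18.015 g/mol = 0.08493 mol
mass % C = 0.5104 g ÷ 0.596 g × 100%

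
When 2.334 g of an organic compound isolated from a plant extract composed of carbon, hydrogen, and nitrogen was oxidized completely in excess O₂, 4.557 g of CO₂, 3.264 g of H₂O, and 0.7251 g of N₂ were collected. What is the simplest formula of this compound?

mol C = 4.557 g CO₂ ÷ 44.009 g/mol = 0.10355 mol
mol H = 2 × 3.264 g H₂O ÷ 18.015 g/mol = 0.36236 mol
mol N = 2 × 0.7251 g N₂ ÷ 28.014 g/mol = 0.051767 mol
Divide by the smallest (0.051767 mol): C 2.000, H 7.000, N 1.000

C2H7N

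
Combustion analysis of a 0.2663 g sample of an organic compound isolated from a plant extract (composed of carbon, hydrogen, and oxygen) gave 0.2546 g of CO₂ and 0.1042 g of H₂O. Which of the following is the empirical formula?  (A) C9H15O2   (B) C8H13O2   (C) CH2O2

mol C = 0.2546 g CO₂ ÷ 44.009 g/mol = 0.0057852 mol
mol H = 2 × 0.1042 g H₂O ÷ 18.015 g/mol = 0.011568 mol
mass O = 0.2663 − (0.069486 + 0.011661) = 0.18515 g → mol O = 0.18515 ÷ 15.999 = 0.011573 mol
Divide by the smallest (0.0057852 mol): C 1.000, H 2.000, O 2.000

(C) CH2O2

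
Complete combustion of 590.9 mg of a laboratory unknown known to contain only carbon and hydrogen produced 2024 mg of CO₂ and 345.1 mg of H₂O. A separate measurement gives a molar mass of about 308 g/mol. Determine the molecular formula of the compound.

C24H20

mol C = 2.024 g CO₂ ÷ 44.009 g/mol = 0.045991 mol
mol H = 2 × 0.3451 g H₂O ÷ 18.015 g/mol = 0.038313 mol
Divide by the smallest (0.038313 mol): C 1.200, H 1.000
Multiplying each by 5 gives whole numbers: C 6.00, H 5.00
Empirical formula: C6H5
Empirical-formula mass = 77.11 g/mol; 308 ÷ 77.11 ≈ 4, so the molecular formula is C24H20.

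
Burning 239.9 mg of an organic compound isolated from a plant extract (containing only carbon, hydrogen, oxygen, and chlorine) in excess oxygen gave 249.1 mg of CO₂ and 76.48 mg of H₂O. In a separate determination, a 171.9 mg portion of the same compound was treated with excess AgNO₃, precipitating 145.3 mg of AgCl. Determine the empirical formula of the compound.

mol C = 0.2491 g CO₂ ÷ 44.009 g/mol = 0.0056602 mol
mol H = 2 × 0.07648 g H₂O ÷ 18.015 g/mol = 0.0084907 mol
From the AgCl data: mol Cl per gram of compound = (0.1453 ÷ 143.318) ÷ 0.1719 = 0.0058978 mol/g, so in the 0.2399 g combustion sample mol Cl = 0.0014149 mol
mass O = 0.2399 − (0.067985 + 0.0085586 + 0.050157) = 0.11320 g → mol O = 0.11320 ÷ 15.999 = 0.0070754 mol
Divide by the smallest (0.0014149 mol): C 4.000, H 6.001, Cl 1.000, O 5.001

C4H6ClO5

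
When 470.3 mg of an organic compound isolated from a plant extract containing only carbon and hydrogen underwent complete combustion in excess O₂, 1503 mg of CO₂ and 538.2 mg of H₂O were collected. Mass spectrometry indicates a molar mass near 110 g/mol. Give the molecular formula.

C8H14

mol C = 1.503 g CO₂ ÷ 44.009 g/mol = 0.034152 mol
mol H = 2 × 0.5382 g H₂O ÷ 18.015 g/mol = 0.059750 mol
Divide by the smallest (0.034152 mol): C 1.000, H 1.750
Multiplying each by 4 gives whole numbers: C 4.00, H 7.00
Empirical formula: C4H7
Empirical-formula mass = 55.10 g/mol; 110 ÷ 55.10 ≈ 2, so the molecular formula is C8H14.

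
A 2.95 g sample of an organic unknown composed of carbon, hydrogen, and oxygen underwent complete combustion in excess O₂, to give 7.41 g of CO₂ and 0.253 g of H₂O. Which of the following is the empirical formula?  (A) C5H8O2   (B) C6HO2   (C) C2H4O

mol C = 7.41 g CO₂ ÷ 44.009 g/mol = 0.1684 mol
mol H = 2 × 0.253 g H₂O ÷ 18.015 g/mol = 0.02809 mol
mass O = 2.95 − (2.022 + 0.02831) = 0.8993 g → mol O = 0.8993 ÷ 15.999 = 0.05621 mol
Divide by the smallest (0.02809 mol): C 5.995, H 1.000, O 2.001

(B) C6HO2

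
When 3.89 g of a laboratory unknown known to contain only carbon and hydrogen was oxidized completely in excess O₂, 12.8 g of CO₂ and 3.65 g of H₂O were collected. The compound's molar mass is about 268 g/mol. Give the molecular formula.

mol C = 12.8 g CO₂ ÷ 44.009 g/mol = 0.2908 mol
mol H = 2 × 3.65 g H₂O ÷ 18.015 g/mol = 0.4052 mol
Divide by the smallest (0.2908 mol): C 1.000, H 1.393
Multiplying each by 5 gives whole numbers: C 5.00, H 6.97
Empirical formula: C5H7
Empirical-formula mass = 67.11 g/mol; 268 ÷ 67.11 ≈ 4, so the molecular formula is C20H28.

C20H28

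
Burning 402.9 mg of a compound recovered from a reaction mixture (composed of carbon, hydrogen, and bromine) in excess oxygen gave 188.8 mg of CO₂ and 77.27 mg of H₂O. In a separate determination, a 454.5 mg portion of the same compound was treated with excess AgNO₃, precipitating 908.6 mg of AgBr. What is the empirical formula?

CH2Br

mol C = 0.1888 g CO₂ ÷ 44.009 g/mol = 0.0042900 mol
mol H = 2 × 0.07727 g H₂O ÷ 18.015 g/mol = 0.0085784 mol
From the AgBr data: mol Br per gram of compound = (0.9086 ÷ 187.772) ÷ 0.4545 = 0.010647 mol/g, so in the 0.4029 g combustion sample mol Br = 0.0042895 mol
Divide by the smallest (0.0042895 mol): C 1.000, H 2.000, Br 1.000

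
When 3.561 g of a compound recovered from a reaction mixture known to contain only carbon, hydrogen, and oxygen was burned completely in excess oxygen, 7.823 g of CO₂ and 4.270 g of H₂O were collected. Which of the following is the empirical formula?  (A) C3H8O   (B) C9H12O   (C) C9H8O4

(A) C3H8O

mol C = 7.823 g CO₂ ÷ 44.009 g/mol = 0.17776 mol
mol H = 2 × 4.270 g H₂O ÷ 18.015 g/mol = 0.47405 mol
mass O = 3.561 − (2.1351 + 0.47784) = 0.94809 g → mol O = 0.94809 ÷ 15.999 = 0.059260 mol
Divide by the smallest (0.059260 mol): C 3.000, H 8.000, O 1.000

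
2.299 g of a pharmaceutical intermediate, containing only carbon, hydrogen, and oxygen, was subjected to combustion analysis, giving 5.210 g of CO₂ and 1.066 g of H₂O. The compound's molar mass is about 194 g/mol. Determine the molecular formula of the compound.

C10H10O4

mol C = 5.210 g CO₂ ÷ 44.009 g/mol = 0.11838 mol
mol H = 2 × 1.066 g H₂O ÷ 18.015 g/mol = 0.11835 mol
mass O = 2.299 − (1.4219 + 0.11929) = 0.75779 g → mol O = 0.75779 ÷ 15.999 = 0.047365 mol
Divide by the smallest (0.047365 mol): C 2.499, H 2.499, O 1.000
Multiplying each by 2 gives whole numbers: C 5.00, H 5.00, O 2.00
Empirical formula: C5H5O2
Empirical-formula mass = 97.09 g/mol; 194 ÷ 97.09 ≈ 2, so the molecular formula is C10H10O4.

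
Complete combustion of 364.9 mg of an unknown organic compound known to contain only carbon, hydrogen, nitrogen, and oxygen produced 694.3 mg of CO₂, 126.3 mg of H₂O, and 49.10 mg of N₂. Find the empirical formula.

C9H8N2O4

mol C = 0.6943 g CO₂ ÷ 44.009 g/mol = 0.015776 mol
mol H = 2 × 0.1263 g H₂O ÷ 18.015 g/mol = 0.014022 mol
mol N = 2 × 0.04910 g N₂ ÷ 28.014 g/mol = 0.0035054 mol
mass O = 0.3649 − (0.18949 + 0.014134 + 0.049100) = 0.11218 g → mol O = 0.11218 ÷ 15.999 = 0.0070115 mol
Divide by the smallest (0.0035054 mol): C 4.501, H 4.000, N 1.000, O 2.000
Multiplying each by 2 gives whole numbers: C 9.00, H 8.00, N 2.00, O 4.00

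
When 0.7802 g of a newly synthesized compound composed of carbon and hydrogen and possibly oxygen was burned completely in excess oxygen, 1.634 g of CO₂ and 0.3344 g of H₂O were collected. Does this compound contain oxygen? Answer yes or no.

mol C = 1.634 g CO₂ ÷ 44.009 g/mol = 0.037129 mol
mol H = 2 × 0.3344 g H₂O ÷ 18.015 g/mol = 0.037125 mol
C and H account for only 0.48338 g of the 0.7802 g sample; the remaining 0.29682 g must be oxygen.

yes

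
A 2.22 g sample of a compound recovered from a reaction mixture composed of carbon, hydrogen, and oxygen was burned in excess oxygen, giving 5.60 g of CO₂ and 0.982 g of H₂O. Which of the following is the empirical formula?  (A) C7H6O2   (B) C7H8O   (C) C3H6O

mol C = 5.60 g CO₂ ÷ 44.009 g/mol = 0.1272 mol
mol H = 2 × 0.982 g H₂O ÷ 18.015 g/mol = 0.1090 mol
mass O = 2.22 − (1.528 + 0.1099) = 0.5817 g → mol O = 0.5817 ÷ 15.999 = 0.03636 mol
Divide by the smallest (0.03636 mol): C 3.499, H 2.998, O 1.000
Multiplying each by 2 gives whole numbers: C 7.00, H 6.00, O 2.00

(A) C7H6O2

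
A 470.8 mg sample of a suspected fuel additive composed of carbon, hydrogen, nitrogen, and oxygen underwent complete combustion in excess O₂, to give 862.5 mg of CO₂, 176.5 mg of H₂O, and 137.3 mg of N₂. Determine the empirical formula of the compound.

C4H4N2O

mol C = 0.8625 g CO₂ ÷ 44.009 g/mol = 0.019598 mol
mol H = 2 × 0.1765 g H₂O ÷ 18.015 g/mol = 0.019595 mol
mol N = 2 × 0.1373 g N₂ ÷ 28.014 g/mol = 0.0098022 mol
mass O = 0.4708 − (0.23539 + 0.019752 + 0.13730) = 0.078354 g → mol O = 0.078354 ÷ 15.999 = 0.0048974 mol
Divide by the smallest (0.0048974 mol): C 4.002, H 4.001, N 2.002, O 1.000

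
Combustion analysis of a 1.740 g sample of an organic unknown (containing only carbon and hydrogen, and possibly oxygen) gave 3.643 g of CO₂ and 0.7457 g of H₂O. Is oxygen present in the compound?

mol C = 3.643 g CO₂ ÷ 44.009 g/mol = 0.082779 mol
mol H = 2 × 0.7457 g H₂O ÷ 18.015 g/mol = 0.082787 mol
C and H account for only 1.0777 g of the 1.740 g sample; the remaining 0.66230 g must be oxygen.

yes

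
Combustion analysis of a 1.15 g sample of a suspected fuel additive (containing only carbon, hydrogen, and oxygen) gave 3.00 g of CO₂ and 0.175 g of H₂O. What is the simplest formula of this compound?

C7H2O2

mol C = 3.00 g CO₂ ÷ 44.009 g/mol = 0.06817 mol
mol H = 2 × 0.175 g H₂O ÷ 18.015 g/mol = 0.01943 mol
mass O = 1.15 − (0.8188 + 0.01958) = 0.3117 g → mol O = 0.3117 ÷ 15.999 = 0.01948 mol
Divide by the smallest (0.01943 mol): C 3.509, H 1.000, O 1.003
Multiplying each by 2 gives whole numbers: C 7.02, H 2.00, O 2.01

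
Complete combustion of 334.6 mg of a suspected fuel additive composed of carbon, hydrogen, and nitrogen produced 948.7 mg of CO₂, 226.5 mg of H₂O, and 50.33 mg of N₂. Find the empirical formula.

C6H7N

mol C = 0.9487 g CO₂ ÷ 44.009 g/mol = 0.021557 mol
mol H = 2 × 0.2265 g H₂O ÷ 18.015 g/mol = 0.025146 mol
mol N = 2 × 0.05033 g N₂ ÷ 28.014 g/mol = 0.0035932 mol
Divide by the smallest (0.0035932 mol): C 5.999, H 6.998, N 1.000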